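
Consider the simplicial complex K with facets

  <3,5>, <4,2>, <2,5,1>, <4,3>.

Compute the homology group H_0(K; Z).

Order the vertices as 1 < 2 < 3 < 4 < 5. Listing each simplex with vertices in this order, K has dimension 2 with simplices:

  0-simplices (5): [1], [2], [3], [4], [5]
  1-simplices (6): [1,2], [1,5], [2,4], [2,5], [3,4], [3,5]
  2-simplices (1): [1,2,5]

Hence C_0 ≅ Z^5, C_1 ≅ Z^6, C_2 ≅ Z^1.

∂_1: C_1 → C_0 is given by ∂[p,q] = [q] − [p].
The resulting 5×6 matrix has rank 4, and its Smith normal form has invariant factors (1,1,1,1).

The boundary map ∂_2: C_2 → C_1 sends each 2-simplex [p,q,r] to [q,r] − [p,r] + [p,q]. For instance
  ∂[1,2,5] = [2,5] − [1,5] + [1,2].
This gives a 6×1 integer matrix of rank 1; reducing to Smith normal form yields diagonal entries (1).

Computing H_k = (kernel of ∂_k) / (image of ∂_{k+1}):

  H_0: rank C_0 − rank ∂_1 = 5 − 4 = 1, and the invariant factors of ∂_1 are all 1, so H_0 ≅ Z.

H_0 = Z.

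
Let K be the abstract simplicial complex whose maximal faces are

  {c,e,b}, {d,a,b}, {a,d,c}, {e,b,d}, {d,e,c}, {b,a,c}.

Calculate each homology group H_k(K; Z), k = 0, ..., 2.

H_0 = Z,  H_1 = 0,  H_2 = Z.

K has 5 vertices, 9 edges, 6 triangles.
rank ∂_0 = 0, rank ∂_1 = 4 ⇒ b_0 = 5 − 0 − 4 = 1; all invariant factors of ∂_1 are 1 so no torsion. So H_0 = Z.
rank ∂_1 = 4, rank ∂_2 = 5 ⇒ b_1 = 9 − 4 − 5 = 0; all invariant factors of ∂_2 are 1 so no torsion. So H_1 = 0.
rank ∂_2 = 5, rank ∂_3 = 0 ⇒ b_2 = 6 − 5 − 0 = 1. So H_2 = Z.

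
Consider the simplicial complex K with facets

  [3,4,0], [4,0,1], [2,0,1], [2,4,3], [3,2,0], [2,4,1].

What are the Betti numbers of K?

Take the total order 0 < 1 < 2 < 3 < 4 on the vertex set. Then K (dimension 2) consists of the simplices:

  0-simplices (5): [0], [1], [2], [3], [4]
  1-simplices (9): [0,1], [0,2], [0,3], [0,4], [1,2], [1,4], [2,3], [2,4], [3,4]
  2-simplices (6): [0,1,2], [0,1,4], [0,2,3], [0,3,4], [1,2,4], [2,3,4]

Hence C_0 ≅ Z^5, C_1 ≅ Z^9, C_2 ≅ Z^6.

∂_1: C_1 → C_0 maps an edge to its endpoints' difference, ∂[p,q] = q − p.
As a 5×9 matrix over Z this has rank 4, with invariant factors (1,1,1,1).

Boundary ∂_2: C_2 → C_1 maps a triangle to the signed sum of its edges. For instance
  ∂[1,2,4] = [2,4] − [1,4] + [1,2],
  ∂[0,1,2] = [1,2] − [0,2] + [0,1].
As a 9×6 matrix over Z this has rank 5, with invariant factors (1,1,1,1,1).

From H_k ≅ ker(∂_k) / im(∂_{k+1}) we obtain:

  H_0: rank C_0 − rank ∂_1 = 5 − 4 = 1, and the invariant factors of ∂_1 are all 1, so H_0 ≅ Z.
  H_1: rank ker ∂_1 − rank ∂_2 = (9 − 4) − 5 = 0, and the invariant factors of ∂_2 are all 1, so H_1 ≅ 0.
  H_2: rank ker ∂_2 − rank ∂_3 = (6 − 5) − 0 = 1, and there is no ∂_3, so H_2 ≅ Z.

(K is a triangulation of the 2-sphere S^2.)

Hence the Betti numbers are b_0 = 1, b_1 = 0, b_2 = 1.

b_0 = 1, b_1 = 0, b_2 = 1.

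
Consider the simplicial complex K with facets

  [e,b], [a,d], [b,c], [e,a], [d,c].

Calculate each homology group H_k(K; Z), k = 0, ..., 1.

H_0 ≅ Z,  H_1 ≅ Z.

Fix the vertex order a < b < c < d < e and write every simplex with vertices in increasing order. Then dim K = 1 and the simplices of K are:

  0-simplices (5): a, b, c, d, e
  1-simplices (5): ad, ae, bc, be, cd

so the chain groups are C_0 ≅ Z^5, C_1 ≅ Z^5.

∂_1: C_1 → C_0 sends each edge [p,q] (with p < q) to q − p. For instance
  ∂bc = c − b.
The resulting 5×5 matrix has rank 4, and its Smith normal form has invariant factors (1,1,1,1).

Now H_k = ker ∂_k / im ∂_{k+1}, so:

  H_0: rank C_0 − rank ∂_1 = 5 − 4 = 1, and the invariant factors of ∂_1 are all 1, so H_0 = Z.
  H_1: rank ker ∂_1 − rank ∂_2 = (5 − 4) − 0 = 1, and there is no ∂_2, so H_1 = Z.

As a check, the Euler characteristic is 5 − 5 = 0, which agrees with 1 − 1 = 0.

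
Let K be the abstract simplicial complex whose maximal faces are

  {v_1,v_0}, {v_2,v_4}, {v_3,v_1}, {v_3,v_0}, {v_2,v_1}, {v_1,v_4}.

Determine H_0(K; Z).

K has 5 vertices, 6 edges.
rank ∂_0 = 0, rank ∂_1 = 4 ⇒ b_0 = 5 − 0 − 4 = 1; all invariant factors of ∂_1 are 1 so no torsion. So H_0 ≅ Z.

H_0 = Z.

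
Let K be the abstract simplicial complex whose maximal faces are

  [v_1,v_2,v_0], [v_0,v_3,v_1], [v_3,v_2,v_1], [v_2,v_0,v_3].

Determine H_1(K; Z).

Fix the vertex order v_0 < v_1 < v_2 < v_3 and write every simplex with vertices in increasing order. Then dim K = 2 and the simplices of K are:

  0-simplices (4): [v_0], [v_1], [v_2], [v_3]
  1-simplices (6): [v_0,v_1], [v_0,v_2], [v_0,v_3], [v_1,v_2], [v_1,v_3], [v_2,v_3]
  2-simplices (4): [v_0,v_1,v_2], [v_0,v_1,v_3], [v_0,v_2,v_3], [v_1,v_2,v_3]

Hence C_0 ≅ Z^4, C_1 ≅ Z^6, C_2 ≅ Z^4.

Boundary ∂_1: C_1 → C_0 sends each edge [p,q] (with p < q) to q − p. For instance
  ∂[v_1,v_3] = [v_3] − [v_1].
The 4×6 boundary matrix has rank 3 and Smith normal form diag(1,1,1).

Boundary ∂_2: C_2 → C_1 acts by ∂[p,q,r] = [q,r] − [p,r] + [p,q]. For instance
  ∂[v_1,v_2,v_3] = [v_2,v_3] − [v_1,v_3] + [v_1,v_2],
  ∂[v_0,v_2,v_3] = [v_2,v_3] − [v_0,v_3] + [v_0,v_2].
The resulting 6×4 matrix has rank 3, and its Smith normal form has invariant factors (1,1,1).

Now H_k = ker ∂_k / im ∂_{k+1}, so:

  H_1: rank ker ∂_1 − rank ∂_2 = (6 − 3) − 3 = 0, and the invariant factors of ∂_2 are all 1, so H_1 = 0.

(K is a triangulation of the 2-sphere S^2.)

H_1 ≅ 0.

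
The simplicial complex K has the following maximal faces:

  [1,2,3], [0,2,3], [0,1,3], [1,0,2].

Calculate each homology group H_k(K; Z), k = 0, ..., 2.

Fix the vertex order 0 < 1 < 2 < 3 and write every simplex with vertices in increasing order. Then dim K = 2 and the simplices of K are:

  0-simplices (4): [0], [1], [2], [3]
  1-simplices (6): [0,1], [0,2], [0,3], [1,2], [1,3], [2,3]
  2-simplices (4): [0,1,2], [0,1,3], [0,2,3], [1,2,3]

Hence C_0 ≅ Z^4, C_1 ≅ Z^6, C_2 ≅ Z^4.

∂_1: C_1 → C_0 sends each edge [p,q] (with p < q) to q − p.
The resulting 4×6 matrix has rank 3, and its Smith normal form has invariant factors (1,1,1).

Boundary ∂_2: C_2 → C_1 acts by ∂[p,q,r] = [q,r] − [p,r] + [p,q]. For instance
  ∂[1,2,3] = [2,3] − [1,3] + [1,2],
  ∂[0,1,3] = [1,3] − [0,3] + [0,1].
The 6×4 boundary matrix has rank 3 and Smith normal form diag(1,1,1).

Now H_k = ker ∂_k / im ∂_{k+1}, so:

  H_0: rank C_0 − rank ∂_1 = 4 − 3 = 1, and the invariant factors of ∂_1 are all 1, so H_0 ≅ Z.
  H_1: rank ker ∂_1 − rank ∂_2 = (6 − 3) − 3 = 0, and the invariant factors of ∂_2 are all 1, so H_1 ≅ 0.
  H_2: rank ker ∂_2 − rank ∂_3 = (4 − 3) − 0 = 1, and there is no ∂_3, so H_2 ≅ Z.

As a check, the Euler characteristic is 4 − 6 + 4 = 2, which agrees with 1 − 0 + 1 = 2.

H_0 = Z,  H_1 = 0,  H_2 = Z.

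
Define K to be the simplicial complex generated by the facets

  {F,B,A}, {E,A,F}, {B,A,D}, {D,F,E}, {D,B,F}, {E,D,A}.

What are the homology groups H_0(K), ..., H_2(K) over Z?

H_0 ≅ Z,  H_1 = 0,  H_2 ≅ Z.

Fix the vertex order A < B < D < E < F and write every simplex with vertices in increasing order. Then dim K = 2 and the simplices of K are:

  0-simplices (5): A, B, D, E, F
  1-simplices (9): AB, AD, AE, AF, BD, BF, DE, DF, EF
  2-simplices (6): ABD, ABF, ADE, AEF, BDF, DEF

so the chain groups are C_0 ≅ Z^5, C_1 ≅ Z^9, C_2 ≅ Z^6.

Boundary ∂_1: C_1 → C_0 maps an edge to its endpoints' difference, ∂[p,q] = q − p. For instance
  ∂BF = F − B.
The resulting 5×9 matrix has rank 4, and its Smith normal form has invariant factors (1,1,1,1).

The boundary map ∂_2: C_2 → C_1 maps a triangle to the signed sum of its edges. For instance
  ∂DEF = EF − DF + DE,
  ∂AEF = EF − AF + AE.
The resulting 9×6 matrix has rank 5, and its Smith normal form has invariant factors (1,1,1,1,1).

Reading off H_k = ker ∂_k / im ∂_{k+1}:

  H_0: rank C_0 − rank ∂_1 = 5 − 4 = 1, and the invariant factors of ∂_1 are all 1, so H_0 ≅ Z.
  H_1: rank ker ∂_1 − rank ∂_2 = (9 − 4) − 5 = 0, and the invariant factors of ∂_2 are all 1, so H_1 ≅ 0.
  H_2: rank ker ∂_2 − rank ∂_3 = (6 − 5) − 0 = 1, and there is no ∂_3, so H_2 ≅ Z.

As a check, the Euler characteristic is 5 − 9 + 6 = 2, which agrees with 1 − 0 + 1 = 2.
(K is a triangulation of the 2-sphere S^2.)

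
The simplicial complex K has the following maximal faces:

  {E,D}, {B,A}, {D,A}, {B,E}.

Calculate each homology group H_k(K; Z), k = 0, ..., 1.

H_0 ≅ Z,  H_1 ≅ Z.

Fix the vertex order A < B < D < E and write every simplex with vertices in increasing order. Then dim K = 1 and the simplices of K are:

  0-simplices (4): A, B, D, E
  1-simplices (4): AB, AD, BE, DE

so the chain groups are C_0 ≅ Z^4, C_1 ≅ Z^4.

The boundary map ∂_1: C_1 → C_0 is given by ∂[p,q] = [q] − [p]. For instance
  ∂AD = D − A.
This gives a 4×4 integer matrix of rank 3; reducing to Smith normal form yields diagonal entries (1,1,1).

From H_k ≅ ker(∂_k) / im(∂_{k+1}) we obtain:

  H_0: rank C_0 − rank ∂_1 = 4 − 3 = 1, and the invariant factors of ∂_1 are all 1, so H_0 ≅ Z.
  H_1: rank ker ∂_1 − rank ∂_2 = (4 − 3) − 0 = 1, and there is no ∂_2, so H_1 ≅ Z.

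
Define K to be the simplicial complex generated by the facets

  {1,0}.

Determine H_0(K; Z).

H_0 ≅ Z.

K has 2 vertices, 1 edge.
rank ∂_0 = 0, rank ∂_1 = 1 ⇒ b_0 = 2 − 0 − 1 = 1; all invariant factors of ∂_1 are 1 so no torsion. So H_0 ≅ Z.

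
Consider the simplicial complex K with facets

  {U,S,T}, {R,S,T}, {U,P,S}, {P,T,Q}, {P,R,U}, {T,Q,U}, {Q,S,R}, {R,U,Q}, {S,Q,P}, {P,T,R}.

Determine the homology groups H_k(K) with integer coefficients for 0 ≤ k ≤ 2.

H_0 = Z,  H_1 = Z_2,  H_2 = 0.

Fix the vertex order P < Q < R < S < T < U and write every simplex with vertices in increasing order. Then dim K = 2 and the simplices of K are:

  0-simplices (6): P, Q, R, S, T, U
  1-simplices (15): PQ, PR, PS, PT, PU, QR, QS, QT, QU, RS, RT, RU, ST, SU, TU
  2-simplices (10): PQS, PQT, PRT, PRU, PSU, QRS, QRU, QTU, RST, STU

Hence C_0 ≅ Z^6, C_1 ≅ Z^15, C_2 ≅ Z^10.

∂_1: C_1 → C_0 sends each edge [p,q] (with p < q) to q − p.
As a 6×15 matrix over Z this has rank 5, with invariant factors (1,1,1,1,1).

The boundary map ∂_2: C_2 → C_1 maps a triangle to the signed sum of its edges. For instance
  ∂PQS = QS − PS + PQ,
  ∂QTU = TU − QU + QT.
The resulting 15×10 matrix has rank 10, and its Smith normal form has invariant factors (1,1,1,1,1,1,1,1,1,2).

Computing H_k = (kernel of ∂_k) / (image of ∂_{k+1}):

  H_0: rank C_0 − rank ∂_1 = 6 − 5 = 1, and the invariant factors of ∂_1 are all 1, so H_0 ≅ Z.
  H_1: rank ker ∂_1 − rank ∂_2 = (15 − 5) − 10 = 0, and ∂_2 has invariant factor 2 > 1, so H_1 ≅ Z_2.
  H_2: rank ker ∂_2 − rank ∂_3 = (10 − 10) − 0 = 0, and there is no ∂_3, so H_2 ≅ 0.

(K is a triangulation of the real projective plane RP^2.)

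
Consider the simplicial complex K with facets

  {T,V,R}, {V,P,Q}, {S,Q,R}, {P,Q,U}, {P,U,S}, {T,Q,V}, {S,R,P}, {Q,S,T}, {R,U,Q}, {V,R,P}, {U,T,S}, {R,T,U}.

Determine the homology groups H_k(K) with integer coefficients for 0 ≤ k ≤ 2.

Order the vertices as P < Q < R < S < T < U < V. Listing each simplex with vertices in this order, K has dimension 2 with simplices:

  0-simplices (7): P, Q, R, S, T, U, V
  1-simplices (18): PQ, PR, PS, PU, PV, QR, QS, QT, QU, QV, RS, RT, RU, RV, ST, SU, TU, TV
  2-simplices (12): PQU, PQV, PRS, PRV, PSU, QRS, QRU, QST, QTV, RTU, RTV, STU

so the chain groups are C_0 ≅ Z^7, C_1 ≅ Z^18, C_2 ≅ Z^12.

The boundary map ∂_1: C_1 → C_0 maps an edge to its endpoints' difference, ∂[p,q] = q − p. For instance
  ∂PU = U − P.
This gives a 7×18 integer matrix of rank 6; reducing to Smith normal form yields diagonal entries (1,1,1,1,1,1).

The boundary map ∂_2: C_2 → C_1 acts by ∂[p,q,r] = [q,r] − [p,r] + [p,q]. For instance
  ∂PRV = RV − PV + PR,
  ∂QRU = RU − QU + QR.
As a 18×12 matrix over Z this has rank 12, with invariant factors (1,1,1,1,1,1,1,1,1,1,1,2).

From H_k ≅ ker(∂_k) / im(∂_{k+1}) we obtain:

  H_0: rank C_0 − rank ∂_1 = 7 − 6 = 1, and the invariant factors of ∂_1 are all 1, so H_0 = Z.
  H_1: rank ker ∂_1 − rank ∂_2 = (18 − 6) − 12 = 0, and ∂_2 has invariant factor 2 > 1, so H_1 = Z/2.
  H_2: rank ker ∂_2 − rank ∂_3 = (12 − 12) − 0 = 0, and there is no ∂_3, so H_2 = 0.

As a check, the Euler characteristic is 7 − 18 + 12 = 1, which agrees with 1 − 0 + 0 = 1.

H_0 ≅ Z,  H_1 ≅ Z/2,  H_2 = 0.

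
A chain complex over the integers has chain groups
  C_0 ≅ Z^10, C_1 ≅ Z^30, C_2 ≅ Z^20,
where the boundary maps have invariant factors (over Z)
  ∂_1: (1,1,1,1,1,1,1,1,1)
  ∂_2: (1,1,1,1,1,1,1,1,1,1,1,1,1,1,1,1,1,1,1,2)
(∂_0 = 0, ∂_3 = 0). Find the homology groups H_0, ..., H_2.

H_0: b_0 = 10 − 0 − 9 = 1; torsion from ∂_1 factors > 1: none. So H_0 = Z.
H_1: b_1 = 30 − 9 − 20 = 1; torsion from ∂_2 factors > 1: [2]. So H_1 = Z ⊕ Z/2Z.
H_2: b_2 = 20 − 20 − 0 = 0; torsion from ∂_3 factors > 1: none. So H_2 = 0.

H_0 = Z,  H_1 = Z ⊕ Z/2Z,  H_2 = 0.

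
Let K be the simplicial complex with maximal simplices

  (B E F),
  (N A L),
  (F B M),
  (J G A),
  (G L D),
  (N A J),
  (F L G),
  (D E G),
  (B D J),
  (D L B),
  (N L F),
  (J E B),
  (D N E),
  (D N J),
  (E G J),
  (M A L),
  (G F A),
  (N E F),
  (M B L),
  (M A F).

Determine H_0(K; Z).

H_0 = Z.

K has 10 vertices, 30 edges, 20 triangles.
rank ∂_0 = 0, rank ∂_1 = 9 ⇒ b_0 = 10 − 0 − 9 = 1; all invariant factors of ∂_1 are 1 so no torsion. So H_0 = Z.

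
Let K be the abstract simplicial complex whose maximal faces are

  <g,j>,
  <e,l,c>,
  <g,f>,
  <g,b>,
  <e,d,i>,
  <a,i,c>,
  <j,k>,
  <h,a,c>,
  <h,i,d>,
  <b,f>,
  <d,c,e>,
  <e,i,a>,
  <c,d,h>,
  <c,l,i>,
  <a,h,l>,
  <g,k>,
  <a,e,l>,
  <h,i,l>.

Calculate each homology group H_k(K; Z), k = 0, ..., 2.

H_0 ≅ Z^2,  H_1 ≅ Z^2 ⊕ Z/2,  H_2 = 0.

Order the vertices as a < b < c < d < e < f < g < h < i < j < k < l. Listing each simplex with vertices in this order, K has dimension 2 with simplices:

  0-simplices (12): a, b, c, d, e, f, g, h, i, j, k, l
  1-simplices (24): ac, ae, ah, ai, al, bf, bg, cd, ce, ch, ci, cl, de, dh, di, ei, el, fg, gj, gk, hi, hl, il, jk
  2-simplices (12): ach, aci, aei, ael, ahl, cde, cdh, cel, cil, dei, dhi, hil

giving chain groups C_0 ≅ Z^12, C_1 ≅ Z^24, C_2 ≅ Z^12.

Boundary ∂_1: C_1 → C_0 sends each edge [p,q] (with p < q) to q − p. For instance
  ∂ac = c − a.
As a 12×24 matrix over Z this has rank 10, with invariant factors (1,1,1,1,1,1,1,1,1,1).

∂_2: C_2 → C_1 sends each 2-simplex [p,q,r] to [q,r] − [p,r] + [p,q]. For instance
  ∂cel = el − cl + ce,
  ∂cdh = dh − ch + cd.
The 24×12 boundary matrix has rank 12 and Smith normal form diag(1,1,1,1,1,1,1,1,1,1,1,2).

From H_k ≅ ker(∂_k) / im(∂_{k+1}) we obtain:

  H_0: rank C_0 − rank ∂_1 = 12 − 10 = 2, and the invariant factors of ∂_1 are all 1, so H_0 ≅ Z^2.
  H_1: rank ker ∂_1 − rank ∂_2 = (24 − 10) − 12 = 2, and ∂_2 has invariant factor 2 > 1, so H_1 ≅ Z^2 ⊕ Z/2.
  H_2: rank ker ∂_2 − rank ∂_3 = (12 − 12) − 0 = 0, and there is no ∂_3, so H_2 ≅ 0.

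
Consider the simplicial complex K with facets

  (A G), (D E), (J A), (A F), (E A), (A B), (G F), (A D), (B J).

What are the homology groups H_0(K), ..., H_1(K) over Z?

H_0 ≅ Z,  H_1 ≅ Z^3.

K has 7 vertices, 9 edges.
rank ∂_0 = 0, rank ∂_1 = 6 ⇒ b_0 = 7 − 0 − 6 = 1; all invariant factors of ∂_1 are 1 so no torsion. So H_0 ≅ Z.
rank ∂_1 = 6, rank ∂_2 = 0 ⇒ b_1 = 9 − 6 − 0 = 3. So H_1 ≅ Z^3.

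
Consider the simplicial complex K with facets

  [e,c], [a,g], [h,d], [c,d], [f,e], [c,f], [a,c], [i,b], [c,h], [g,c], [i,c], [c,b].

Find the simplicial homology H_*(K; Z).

Order the vertices as a < b < c < d < e < f < g < h < i. Listing each simplex with vertices in this order, K has dimension 1 with simplices:

  0-simplices (9): a, b, c, d, e, f, g, h, i
  1-simplices (12): ac, ag, bc, bi, cd, ce, cf, cg, ch, ci, dh, ef

so the chain groups are C_0 ≅ Z^9, C_1 ≅ Z^12.

The boundary map ∂_1: C_1 → C_0 maps an edge to its endpoints' difference, ∂[p,q] = q − p.
This gives a 9×12 integer matrix of rank 8; reducing to Smith normal form yields diagonal entries (1,1,1,1,1,1,1,1).

Now H_k = ker ∂_k / im ∂_{k+1}, so:

  H_0: rank C_0 − rank ∂_1 = 9 − 8 = 1, and the invariant factors of ∂_1 are all 1, so H_0 ≅ Z.
  H_1: rank ker ∂_1 − rank ∂_2 = (12 − 8) − 0 = 4, and there is no ∂_2, so H_1 ≅ Z^4.

H_0 = Z,  H_1 = Z^4.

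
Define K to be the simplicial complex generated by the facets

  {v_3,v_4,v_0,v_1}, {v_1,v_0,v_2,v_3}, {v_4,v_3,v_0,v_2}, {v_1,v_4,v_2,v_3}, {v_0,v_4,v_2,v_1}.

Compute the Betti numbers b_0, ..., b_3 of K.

b_0 = 1, b_1 = 0, b_2 = 0, b_3 = 1.

We work with the vertex ordering v_0 < v_1 < v_2 < v_3 < v_4. The simplices of K, each written with vertices in increasing order, are:

  0-simplices (5): [v_0], [v_1], [v_2], [v_3], [v_4]
  1-simplices (10): [v_0,v_1], [v_0,v_2], [v_0,v_3], [v_0,v_4], [v_1,v_2], [v_1,v_3], [v_1,v_4], [v_2,v_3], [v_2,v_4], [v_3,v_4]
  2-simplices (10): [v_0,v_1,v_2], [v_0,v_1,v_3], [v_0,v_1,v_4], [v_0,v_2,v_3], [v_0,v_2,v_4], [v_0,v_3,v_4], [v_1,v_2,v_3], [v_1,v_2,v_4], [v_1,v_3,v_4], [v_2,v_3,v_4]
  3-simplices (5): [v_0,v_1,v_2,v_3], [v_0,v_1,v_2,v_4], [v_0,v_1,v_3,v_4], [v_0,v_2,v_3,v_4], [v_1,v_2,v_3,v_4]

so the chain groups are C_0 ≅ Z^5, C_1 ≅ Z^10, C_2 ≅ Z^10, C_3 ≅ Z^5.

Boundary ∂_1: C_1 → C_0 sends each edge [p,q] (with p < q) to q − p.
The 5×10 boundary matrix has rank 4 and Smith normal form diag(1,1,1,1).

∂_2: C_2 → C_1 sends each 2-simplex [p,q,r] to [q,r] − [p,r] + [p,q]. For instance
  ∂[v_1,v_3,v_4] = [v_3,v_4] − [v_1,v_4] + [v_1,v_3],
  ∂[v_1,v_2,v_3] = [v_2,v_3] − [v_1,v_3] + [v_1,v_2].
The 10×10 boundary matrix has rank 6 and Smith normal form diag(1,1,1,1,1,1).

Boundary ∂_3: C_3 → C_2 sends each 3-simplex σ to the alternating sum Σ_i (−1)^i (σ with its i-th vertex removed). For instance
  ∂[v_0,v_1,v_2,v_4] = [v_1,v_2,v_4] − [v_0,v_2,v_4] + [v_0,v_1,v_4] − [v_0,v_1,v_2],
  ∂[v_1,v_2,v_3,v_4] = [v_2,v_3,v_4] − [v_1,v_3,v_4] + [v_1,v_2,v_4] − [v_1,v_2,v_3].
The 10×5 boundary matrix has rank 4 and Smith normal form diag(1,1,1,1).

From H_k ≅ ker(∂_k) / im(∂_{k+1}) we obtain:

  H_0: rank C_0 − rank ∂_1 = 5 − 4 = 1, and the invariant factors of ∂_1 are all 1, so H_0 = Z.
  H_1: rank ker ∂_1 − rank ∂_2 = (10 − 4) − 6 = 0, and the invariant factors of ∂_2 are all 1, so H_1 = 0.
  H_2: rank ker ∂_2 − rank ∂_3 = (10 − 6) − 4 = 0, and the invariant factors of ∂_3 are all 1, so H_2 = 0.
  H_3: rank ker ∂_3 − rank ∂_4 = (5 − 4) − 0 = 1, and there is no ∂_4, so H_3 = Z.

Hence the Betti numbers are b_0 = 1, b_1 = 0, b_2 = 0, b_3 = 1.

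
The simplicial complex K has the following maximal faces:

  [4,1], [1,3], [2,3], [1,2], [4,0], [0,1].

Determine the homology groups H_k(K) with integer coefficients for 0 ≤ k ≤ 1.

H_0 ≅ Z,  H_1 ≅ Z^2.

Fix the vertex order 0 < 1 < 2 < 3 < 4 and write every simplex with vertices in increasing order. Then dim K = 1 and the simplices of K are:

  0-simplices (5): [0], [1], [2], [3], [4]
  1-simplices (6): [0,1], [0,4], [1,2], [1,3], [1,4], [2,3]

Hence C_0 ≅ Z^5, C_1 ≅ Z^6.

Boundary ∂_1: C_1 → C_0 maps an edge to its endpoints' difference, ∂[p,q] = q − p.
As a 5×6 matrix over Z this has rank 4, with invariant factors (1,1,1,1).

Reading off H_k = ker ∂_k / im ∂_{k+1}:

  H_0: rank C_0 − rank ∂_1 = 5 − 4 = 1, and the invariant factors of ∂_1 are all 1, so H_0 = Z.
  H_1: rank ker ∂_1 − rank ∂_2 = (6 − 4) − 0 = 2, and there is no ∂_2, so H_1 = Z^2.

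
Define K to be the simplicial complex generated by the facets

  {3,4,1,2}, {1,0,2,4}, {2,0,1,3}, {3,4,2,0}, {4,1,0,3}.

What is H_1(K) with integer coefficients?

H_1 ≅ 0.

Fix the vertex order 0 < 1 < 2 < 3 < 4 and write every simplex with vertices in increasing order. Then dim K = 3 and the simplices of K are:

  0-simplices (5): [0], [1], [2], [3], [4]
  1-simplices (10): [0,1], [0,2], [0,3], [0,4], [1,2], [1,3], [1,4], [2,3], [2,4], [3,4]
  2-simplices (10): [0,1,2], [0,1,3], [0,1,4], [0,2,3], [0,2,4], [0,3,4], [1,2,3], [1,2,4], [1,3,4], [2,3,4]
  3-simplices (5): [0,1,2,3], [0,1,2,4], [0,1,3,4], [0,2,3,4], [1,2,3,4]

so the chain groups are C_0 ≅ Z^5, C_1 ≅ Z^10, C_2 ≅ Z^10, C_3 ≅ Z^5.

The boundary map ∂_1: C_1 → C_0 maps an edge to its endpoints' difference, ∂[p,q] = q − p. For instance
  ∂[0,1] = [1] − [0].
The resulting 5×10 matrix has rank 4, and its Smith normal form has invariant factors (1,1,1,1).

The boundary map ∂_2: C_2 → C_1 acts by ∂[p,q,r] = [q,r] − [p,r] + [p,q]. For instance
  ∂[0,2,3] = [2,3] − [0,3] + [0,2],
  ∂[1,2,4] = [2,4] − [1,4] + [1,2].
The resulting 10×10 matrix has rank 6, and its Smith normal form has invariant factors (1,1,1,1,1,1).

Boundary ∂_3: C_3 → C_2 sends each 3-simplex σ to the alternating sum Σ_i (−1)^i (σ with its i-th vertex removed). For instance
  ∂[0,1,2,4] = [1,2,4] − [0,2,4] + [0,1,4] − [0,1,2],
  ∂[0,1,2,3] = [1,2,3] − [0,2,3] + [0,1,3] − [0,1,2].
This gives a 10×5 integer matrix of rank 4; reducing to Smith normal form yields diagonal entries (1,1,1,1).

Reading off H_k = ker ∂_k / im ∂_{k+1}:

  H_1: rank ker ∂_1 − rank ∂_2 = (10 − 4) − 6 = 0, and the invariant factors of ∂_2 are all 1, so H_1 = 0.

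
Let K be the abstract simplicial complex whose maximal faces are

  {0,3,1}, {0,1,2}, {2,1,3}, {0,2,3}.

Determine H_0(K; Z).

Order the vertices as 0 < 1 < 2 < 3. Listing each simplex with vertices in this order, K has dimension 2 with simplices:

  0-simplices (4): [0], [1], [2], [3]
  1-simplices (6): [0,1], [0,2], [0,3], [1,2], [1,3], [2,3]
  2-simplices (4): [0,1,2], [0,1,3], [0,2,3], [1,2,3]

so the chain groups are C_0 ≅ Z^4, C_1 ≅ Z^6, C_2 ≅ Z^4.

The boundary map ∂_1: C_1 → C_0 sends each edge [p,q] (with p < q) to q − p.
This gives a 4×6 integer matrix of rank 3; reducing to Smith normal form yields diagonal entries (1,1,1).

Boundary ∂_2: C_2 → C_1 sends each 2-simplex [p,q,r] to [q,r] − [p,r] + [p,q]. For instance
  ∂[1,2,3] = [2,3] − [1,3] + [1,2],
  ∂[0,1,3] = [1,3] − [0,3] + [0,1].
The 6×4 boundary matrix has rank 3 and Smith normal form diag(1,1,1).

Now H_k = ker ∂_k / im ∂_{k+1}, so:

  H_0: rank C_0 − rank ∂_1 = 4 − 3 = 1, and the invariant factors of ∂_1 are all 1, so H_0 ≅ Z.

(K is a triangulation of the 2-sphere S^2.)

H_0 = Z.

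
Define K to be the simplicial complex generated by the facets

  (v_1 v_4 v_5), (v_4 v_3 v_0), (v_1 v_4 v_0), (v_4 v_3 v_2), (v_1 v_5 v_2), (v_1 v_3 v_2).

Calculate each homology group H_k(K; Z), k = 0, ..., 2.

Take the total order v_0 < v_1 < v_2 < v_3 < v_4 < v_5 on the vertex set. Then K (dimension 2) consists of the simplices:

  0-simplices (6): [v_0], [v_1], [v_2], [v_3], [v_4], [v_5]
  1-simplices (12): [v_0,v_1], [v_0,v_3], [v_0,v_4], [v_1,v_2], [v_1,v_3], [v_1,v_4], [v_1,v_5], [v_2,v_3], [v_2,v_4], [v_2,v_5], [v_3,v_4], [v_4,v_5]
  2-simplices (6): [v_0,v_1,v_4], [v_0,v_3,v_4], [v_1,v_2,v_3], [v_1,v_2,v_5], [v_1,v_4,v_5], [v_2,v_3,v_4]

Hence C_0 ≅ Z^6, C_1 ≅ Z^12, C_2 ≅ Z^6.

Boundary ∂_1: C_1 → C_0 maps an edge to its endpoints' difference, ∂[p,q] = q − p.
The resulting 6×12 matrix has rank 5, and its Smith normal form has invariant factors (1,1,1,1,1).

The boundary map ∂_2: C_2 → C_1 sends each 2-simplex [p,q,r] to [q,r] − [p,r] + [p,q]. For instance
  ∂[v_2,v_3,v_4] = [v_3,v_4] − [v_2,v_4] + [v_2,v_3],
  ∂[v_0,v_1,v_4] = [v_1,v_4] − [v_0,v_4] + [v_0,v_1].
The 12×6 boundary matrix has rank 6 and Smith normal form diag(1,1,1,1,1,1).

From H_k ≅ ker(∂_k) / im(∂_{k+1}) we obtain:

  H_0: rank C_0 − rank ∂_1 = 6 − 5 = 1, and the invariant factors of ∂_1 are all 1, so H_0 ≅ Z.
  H_1: rank ker ∂_1 − rank ∂_2 = (12 − 5) − 6 = 1, and the invariant factors of ∂_2 are all 1, so H_1 ≅ Z.
  H_2: rank ker ∂_2 − rank ∂_3 = (6 − 6) − 0 = 0, and there is no ∂_3, so H_2 ≅ 0.

H_0 = Z,  H_1 = Z,  H_2 = 0.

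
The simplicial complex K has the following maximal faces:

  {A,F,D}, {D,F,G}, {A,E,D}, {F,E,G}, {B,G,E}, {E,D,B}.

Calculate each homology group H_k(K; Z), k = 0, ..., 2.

H_0 ≅ Z,  H_1 ≅ Z,  H_2 = 0.

We work with the vertex ordering A < B < D < E < F < G. The simplices of K, each written with vertices in increasing order, are:

  0-simplices (6): A, B, D, E, F, G
  1-simplices (12): AD, AE, AF, BD, BE, BG, DE, DF, DG, EF, EG, FG
  2-simplices (6): ADE, ADF, BDE, BEG, DFG, EFG

giving chain groups C_0 ≅ Z^6, C_1 ≅ Z^12, C_2 ≅ Z^6.

Boundary ∂_1: C_1 → C_0 sends each edge [p,q] (with p < q) to q − p. For instance
  ∂AE = E − A.
The resulting 6×12 matrix has rank 5, and its Smith normal form has invariant factors (1,1,1,1,1).

The boundary map ∂_2: C_2 → C_1 maps a triangle to the signed sum of its edges. For instance
  ∂DFG = FG − DG + DF,
  ∂EFG = FG − EG + EF.
The 12×6 boundary matrix has rank 6 and Smith normal form diag(1,1,1,1,1,1).

Computing H_k = (kernel of ∂_k) / (image of ∂_{k+1}):

  H_0: rank C_0 − rank ∂_1 = 6 − 5 = 1, and the invariant factors of ∂_1 are all 1, so H_0 ≅ Z.
  H_1: rank ker ∂_1 − rank ∂_2 = (12 − 5) − 6 = 1, and the invariant factors of ∂_2 are all 1, so H_1 ≅ Z.
  H_2: rank ker ∂_2 − rank ∂_3 = (6 − 6) − 0 = 0, and there is no ∂_3, so H_2 ≅ 0.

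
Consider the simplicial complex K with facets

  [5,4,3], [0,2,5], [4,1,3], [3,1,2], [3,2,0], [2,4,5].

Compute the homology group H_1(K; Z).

H_1 ≅ Z.

K has 6 vertices, 12 edges, 6 triangles.
rank ∂_1 = 5, rank ∂_2 = 6 ⇒ b_1 = 12 − 5 − 6 = 1; all invariant factors of ∂_2 are 1 so no torsion. So H_1 ≅ Z.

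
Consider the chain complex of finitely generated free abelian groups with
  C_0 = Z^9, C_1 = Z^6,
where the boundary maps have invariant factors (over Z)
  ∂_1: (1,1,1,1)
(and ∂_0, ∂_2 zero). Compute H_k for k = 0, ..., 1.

H_0: b_0 = 9 − 0 − 4 = 5; torsion from ∂_1 factors > 1: none. So H_0 ≅ Z^5.
H_1: b_1 = 6 − 4 − 0 = 2; torsion from ∂_2 factors > 1: none. So H_1 ≅ Z^2.

H_0 ≅ Z^5,  H_1 ≅ Z^2.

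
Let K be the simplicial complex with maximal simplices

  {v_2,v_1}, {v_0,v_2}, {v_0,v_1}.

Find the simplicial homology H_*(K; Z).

Take the total order v_0 < v_1 < v_2 on the vertex set. Then K (dimension 1) consists of the simplices:

  0-simplices (3): [v_0], [v_1], [v_2]
  1-simplices (3): [v_0,v_1], [v_0,v_2], [v_1,v_2]

Hence C_0 ≅ Z^3, C_1 ≅ Z^3.

The boundary map ∂_1: C_1 → C_0 is given by ∂[p,q] = [q] − [p].
The 3×3 boundary matrix has rank 2 and Smith normal form diag(1,1).

Reading off H_k = ker ∂_k / im ∂_{k+1}:

  H_0: rank C_0 − rank ∂_1 = 3 − 2 = 1, and the invariant factors of ∂_1 are all 1, so H_0 ≅ Z.
  H_1: rank ker ∂_1 − rank ∂_2 = (3 − 2) − 0 = 1, and there is no ∂_2, so H_1 ≅ Z.

H_0 = Z,  H_1 = Z.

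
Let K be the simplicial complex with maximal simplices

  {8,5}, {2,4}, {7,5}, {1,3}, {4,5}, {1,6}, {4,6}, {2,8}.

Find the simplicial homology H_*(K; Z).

H_0 = Z,  H_1 = Z.

K has 8 vertices, 8 edges.
rank ∂_0 = 0, rank ∂_1 = 7 ⇒ b_0 = 8 − 0 − 7 = 1; all invariant factors of ∂_1 are 1 so no torsion. So H_0 = Z.
rank ∂_1 = 7, rank ∂_2 = 0 ⇒ b_1 = 8 − 7 − 0 = 1. So H_1 = Z.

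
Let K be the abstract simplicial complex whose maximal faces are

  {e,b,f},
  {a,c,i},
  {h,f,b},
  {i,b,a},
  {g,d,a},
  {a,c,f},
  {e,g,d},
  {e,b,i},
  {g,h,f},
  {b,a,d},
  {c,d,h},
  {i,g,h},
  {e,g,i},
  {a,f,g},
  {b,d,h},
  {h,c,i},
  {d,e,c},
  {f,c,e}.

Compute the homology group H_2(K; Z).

H_2 = Z.

We work with the vertex ordering a < b < c < d < e < f < g < h < i. The simplices of K, each written with vertices in increasing order, are:

  0-simplices (9): a, b, c, d, e, f, g, h, i
  1-simplices (27): ab, ac, ad, af, ag, ai, bd, be, bf, bh, bi, cd, ce, cf, ch, ci, de, dg, dh, ef, eg, ei, fg, fh, gh, gi, hi
  2-simplices (18): abd, abi, acf, aci, adg, afg, bdh, bef, bei, bfh, cde, cdh, cef, chi, deg, egi, fgh, ghi

so the chain groups are C_0 ≅ Z^9, C_1 ≅ Z^27, C_2 ≅ Z^18.

∂_1: C_1 → C_0 is given by ∂[p,q] = [q] − [p].
As a 9×27 matrix over Z this has rank 8, with invariant factors (1,1,1,1,1,1,1,1).

The boundary map ∂_2: C_2 → C_1 acts by ∂[p,q,r] = [q,r] − [p,r] + [p,q]. For instance
  ∂bei = ei − bi + be,
  ∂adg = dg − ag + ad.
The resulting 27×18 matrix has rank 17, and its Smith normal form has invariant factors (1,1,1,1,1,1,1,1,1,1,1,1,1,1,1,1,1).

Reading off H_k = ker ∂_k / im ∂_{k+1}:

  H_2: rank ker ∂_2 − rank ∂_3 = (18 − 17) − 0 = 1, and there is no ∂_3, so H_2 ≅ Z.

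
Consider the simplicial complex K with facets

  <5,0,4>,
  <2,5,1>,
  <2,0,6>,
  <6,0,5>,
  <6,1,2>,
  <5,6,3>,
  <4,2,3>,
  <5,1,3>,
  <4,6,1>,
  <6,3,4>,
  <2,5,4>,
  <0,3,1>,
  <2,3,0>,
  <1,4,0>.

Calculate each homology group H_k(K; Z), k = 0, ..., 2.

Fix the vertex order 0 < 1 < 2 < 3 < 4 < 5 < 6 and write every simplex with vertices in increasing order. Then dim K = 2 and the simplices of K are:

  0-simplices (7): [0], [1], [2], [3], [4], [5], [6]
  1-simplices (21): [0,1], [0,2], [0,3], [0,4], [0,5], [0,6], [1,2], [1,3], [1,4], [1,5], [1,6], [2,3], [2,4], [2,5], [2,6], [3,4], [3,5], [3,6], [4,5], [4,6], [5,6]
  2-simplices (14): [0,1,3], [0,1,4], [0,2,3], [0,2,6], [0,4,5], [0,5,6], [1,2,5], [1,2,6], [1,3,5], [1,4,6], [2,3,4], [2,4,5], [3,4,6], [3,5,6]

giving chain groups C_0 ≅ Z^7, C_1 ≅ Z^21, C_2 ≅ Z^14.

∂_1: C_1 → C_0 is given by ∂[p,q] = [q] − [p].
As a 7×21 matrix over Z this has rank 6, with invariant factors (1,1,1,1,1,1).

The boundary map ∂_2: C_2 → C_1 acts by ∂[p,q,r] = [q,r] − [p,r] + [p,q]. For instance
  ∂[0,1,4] = [1,4] − [0,4] + [0,1],
  ∂[0,5,6] = [5,6] − [0,6] + [0,5].
The resulting 21×14 matrix has rank 13, and its Smith normal form has invariant factors (1,1,1,1,1,1,1,1,1,1,1,1,1).

From H_k ≅ ker(∂_k) / im(∂_{k+1}) we obtain:

  H_0: rank C_0 − rank ∂_1 = 7 − 6 = 1, and the invariant factors of ∂_1 are all 1, so H_0 = Z.
  H_1: rank ker ∂_1 − rank ∂_2 = (21 − 6) − 13 = 2, and the invariant factors of ∂_2 are all 1, so H_1 = Z^2.
  H_2: rank ker ∂_2 − rank ∂_3 = (14 − 13) − 0 = 1, and there is no ∂_3, so H_2 = Z.

As a check, the Euler characteristic is 7 − 21 + 14 = 0, which agrees with 1 − 2 + 1 = 0.

H_0 ≅ Z,  H_1 ≅ Z^2,  H_2 ≅ Z.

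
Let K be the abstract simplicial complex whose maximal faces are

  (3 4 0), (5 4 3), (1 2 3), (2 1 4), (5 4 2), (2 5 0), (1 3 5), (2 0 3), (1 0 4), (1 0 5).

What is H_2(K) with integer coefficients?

We work with the vertex ordering 0 < 1 < 2 < 3 < 4 < 5. The simplices of K, each written with vertices in increasing order, are:

  0-simplices (6): [0], [1], [2], [3], [4], [5]
  1-simplices (15): [0,1], [0,2], [0,3], [0,4], [0,5], [1,2], [1,3], [1,4], [1,5], [2,3], [2,4], [2,5], [3,4], [3,5], [4,5]
  2-simplices (10): [0,1,4], [0,1,5], [0,2,3], [0,2,5], [0,3,4], [1,2,3], [1,2,4], [1,3,5], [2,4,5], [3,4,5]

giving chain groups C_0 ≅ Z^6, C_1 ≅ Z^15, C_2 ≅ Z^10.

∂_1: C_1 → C_0 is given by ∂[p,q] = [q] − [p].
The 6×15 boundary matrix has rank 5 and Smith normal form diag(1,1,1,1,1).

∂_2: C_2 → C_1 sends each 2-simplex [p,q,r] to [q,r] − [p,r] + [p,q]. For instance
  ∂[0,2,5] = [2,5] − [0,5] + [0,2],
  ∂[1,2,3] = [2,3] − [1,3] + [1,2].
The resulting 15×10 matrix has rank 10, and its Smith normal form has invariant factors (1,1,1,1,1,1,1,1,1,2).

Reading off H_k = ker ∂_k / im ∂_{k+1}:

  H_2: rank ker ∂_2 − rank ∂_3 = (10 − 10) − 0 = 0, and there is no ∂_3, so H_2 = 0.

H_2 ≅ 0.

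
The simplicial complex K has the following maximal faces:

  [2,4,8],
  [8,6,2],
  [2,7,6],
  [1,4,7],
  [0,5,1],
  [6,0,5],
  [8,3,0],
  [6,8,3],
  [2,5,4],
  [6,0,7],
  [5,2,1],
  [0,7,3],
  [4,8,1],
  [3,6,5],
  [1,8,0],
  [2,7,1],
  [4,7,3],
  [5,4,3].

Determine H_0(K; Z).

We work with the vertex ordering 0 < 1 < 2 < 3 < 4 < 5 < 6 < 7 < 8. The simplices of K, each written with vertices in increasing order, are:

  0-simplices (9): [0], [1], [2], [3], [4], [5], [6], [7], [8]
  1-simplices (27): (27 of them)
  2-simplices (18): [0,1,5], [0,1,8], [0,3,7], [0,3,8], [0,5,6], [0,6,7], [1,2,5], [1,2,7], [1,4,7], [1,4,8], [2,4,5], [2,4,8], [2,6,7], [2,6,8], [3,4,5], [3,4,7], [3,5,6], [3,6,8]

Hence C_0 ≅ Z^9, C_1 ≅ Z^27, C_2 ≅ Z^18.

∂_1: C_1 → C_0 sends each edge [p,q] (with p < q) to q − p.
This gives a 9×27 integer matrix of rank 8; reducing to Smith normal form yields diagonal entries (1,1,1,1,1,1,1,1).

∂_2: C_2 → C_1 acts by ∂[p,q,r] = [q,r] − [p,r] + [p,q]. For instance
  ∂[0,3,7] = [3,7] − [0,7] + [0,3],
  ∂[3,4,7] = [4,7] − [3,7] + [3,4].
The resulting 27×18 matrix has rank 18, and its Smith normal form has invariant factors (1,1,1,1,1,1,1,1,1,1,1,1,1,1,1,1,1,2).

From H_k ≅ ker(∂_k) / im(∂_{k+1}) we obtain:

  H_0: rank C_0 − rank ∂_1 = 9 − 8 = 1, and the invariant factors of ∂_1 are all 1, so H_0 ≅ Z.

H_0 = Z.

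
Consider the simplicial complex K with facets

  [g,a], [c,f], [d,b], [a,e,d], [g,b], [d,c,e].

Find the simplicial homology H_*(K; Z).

H_0 = Z,  H_1 = Z,  H_2 = 0.

Fix the vertex order a < b < c < d < e < f < g and write every simplex with vertices in increasing order. Then dim K = 2 and the simplices of K are:

  0-simplices (7): a, b, c, d, e, f, g
  1-simplices (9): ad, ae, ag, bd, bg, cd, ce, cf, de
  2-simplices (2): ade, cde

Hence C_0 ≅ Z^7, C_1 ≅ Z^9, C_2 ≅ Z^2.

The boundary map ∂_1: C_1 → C_0 is given by ∂[p,q] = [q] − [p].
This gives a 7×9 integer matrix of rank 6; reducing to Smith normal form yields diagonal entries (1,1,1,1,1,1).

∂_2: C_2 → C_1 maps a triangle to the signed sum of its edges. For instance
  ∂cde = de − ce + cd,
  ∂ade = de − ae + ad.
The resulting 9×2 matrix has rank 2, and its Smith normal form has invariant factors (1,1).

Computing H_k = (kernel of ∂_k) / (image of ∂_{k+1}):

  H_0: rank C_0 − rank ∂_1 = 7 − 6 = 1, and the invariant factors of ∂_1 are all 1, so H_0 = Z.
  H_1: rank ker ∂_1 − rank ∂_2 = (9 − 6) − 2 = 1, and the invariant factors of ∂_2 are all 1, so H_1 = Z.
  H_2: rank ker ∂_2 − rank ∂_3 = (2 − 2) − 0 = 0, and there is no ∂_3, so H_2 = 0.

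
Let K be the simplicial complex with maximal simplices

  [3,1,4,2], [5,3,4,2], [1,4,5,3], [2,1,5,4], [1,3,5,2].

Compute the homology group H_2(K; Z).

H_2 = 0.

Order the vertices as 1 < 2 < 3 < 4 < 5. Listing each simplex with vertices in this order, K has dimension 3 with simplices:

  0-simplices (5): [1], [2], [3], [4], [5]
  1-simplices (10): [1,2], [1,3], [1,4], [1,5], [2,3], [2,4], [2,5], [3,4], [3,5], [4,5]
  2-simplices (10): [1,2,3], [1,2,4], [1,2,5], [1,3,4], [1,3,5], [1,4,5], [2,3,4], [2,3,5], [2,4,5], [3,4,5]
  3-simplices (5): [1,2,3,4], [1,2,3,5], [1,2,4,5], [1,3,4,5], [2,3,4,5]

giving chain groups C_0 ≅ Z^5, C_1 ≅ Z^10, C_2 ≅ Z^10, C_3 ≅ Z^5.

Boundary ∂_1: C_1 → C_0 sends each edge [p,q] (with p < q) to q − p. For instance
  ∂[4,5] = [5] − [4].
The 5×10 boundary matrix has rank 4 and Smith normal form diag(1,1,1,1).

∂_2: C_2 → C_1 acts by ∂[p,q,r] = [q,r] − [p,r] + [p,q]. For instance
  ∂[1,2,4] = [2,4] − [1,4] + [1,2],
  ∂[1,2,3] = [2,3] − [1,3] + [1,2].
The resulting 10×10 matrix has rank 6, and its Smith normal form has invariant factors (1,1,1,1,1,1).

The boundary map ∂_3: C_3 → C_2 sends each 3-simplex σ to the alternating sum Σ_i (−1)^i (σ with its i-th vertex removed). For instance
  ∂[1,2,4,5] = [2,4,5] − [1,4,5] + [1,2,5] − [1,2,4],
  ∂[2,3,4,5] = [3,4,5] − [2,4,5] + [2,3,5] − [2,3,4].
The resulting 10×5 matrix has rank 4, and its Smith normal form has invariant factors (1,1,1,1).

Computing H_k = (kernel of ∂_k) / (image of ∂_{k+1}):

  H_2: rank ker ∂_2 − rank ∂_3 = (10 − 6) − 4 = 0, and the invariant factors of ∂_3 are all 1, so H_2 ≅ 0.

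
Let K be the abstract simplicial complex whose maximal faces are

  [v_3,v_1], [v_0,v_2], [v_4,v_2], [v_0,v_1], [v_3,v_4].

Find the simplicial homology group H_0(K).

We work with the vertex ordering v_0 < v_1 < v_2 < v_3 < v_4. The simplices of K, each written with vertices in increasing order, are:

  0-simplices (5): [v_0], [v_1], [v_2], [v_3], [v_4]
  1-simplices (5): [v_0,v_1], [v_0,v_2], [v_1,v_3], [v_2,v_4], [v_3,v_4]

giving chain groups C_0 ≅ Z^5, C_1 ≅ Z^5.

The boundary map ∂_1: C_1 → C_0 sends each edge [p,q] (with p < q) to q − p. For instance
  ∂[v_0,v_2] = [v_2] − [v_0].
The 5×5 boundary matrix has rank 4 and Smith normal form diag(1,1,1,1).

Computing H_k = (kernel of ∂_k) / (image of ∂_{k+1}):

  H_0: rank C_0 − rank ∂_1 = 5 − 4 = 1, and the invariant factors of ∂_1 are all 1, so H_0 = Z.

H_0 = Z.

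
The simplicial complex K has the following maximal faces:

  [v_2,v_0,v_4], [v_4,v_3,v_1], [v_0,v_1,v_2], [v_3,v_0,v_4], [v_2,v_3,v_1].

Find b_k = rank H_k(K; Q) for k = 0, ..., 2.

K has 5 vertices, 10 edges, 5 triangles.
rank ∂_0 = 0, rank ∂_1 = 4 ⇒ b_0 = 5 − 0 − 4 = 1; all invariant factors of ∂_1 are 1 so no torsion. So H_0 = Z.
rank ∂_1 = 4, rank ∂_2 = 5 ⇒ b_1 = 10 − 4 − 5 = 1; all invariant factors of ∂_2 are 1 so no torsion. So H_1 = Z.
rank ∂_2 = 5, rank ∂_3 = 0 ⇒ b_2 = 5 − 5 − 0 = 0. So H_2 = 0.

b_0 = 1, b_1 = 1, b_2 = 0.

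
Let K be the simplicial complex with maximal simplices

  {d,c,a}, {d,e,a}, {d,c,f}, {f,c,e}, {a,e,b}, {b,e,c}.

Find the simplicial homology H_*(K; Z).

H_0 = Z,  H_1 = Z,  H_2 = 0.

K has 6 vertices, 12 edges, 6 triangles.
rank ∂_0 = 0, rank ∂_1 = 5 ⇒ b_0 = 6 − 0 − 5 = 1; all invariant factors of ∂_1 are 1 so no torsion. So H_0 = Z.
rank ∂_1 = 5, rank ∂_2 = 6 ⇒ b_1 = 12 − 5 − 6 = 1; all invariant factors of ∂_2 are 1 so no torsion. So H_1 = Z.
rank ∂_2 = 6, rank ∂_3 = 0 ⇒ b_2 = 6 − 6 − 0 = 0. So H_2 = 0.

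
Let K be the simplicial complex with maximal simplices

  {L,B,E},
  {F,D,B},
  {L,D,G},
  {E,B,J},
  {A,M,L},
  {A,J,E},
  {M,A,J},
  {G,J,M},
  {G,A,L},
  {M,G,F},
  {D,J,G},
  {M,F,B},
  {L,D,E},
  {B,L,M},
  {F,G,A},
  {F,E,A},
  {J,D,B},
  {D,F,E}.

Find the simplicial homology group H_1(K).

We work with the vertex ordering A < B < D < E < F < G < J < L < M. The simplices of K, each written with vertices in increasing order, are:

  0-simplices (9): A, B, D, E, F, G, J, L, M
  1-simplices (27): AE, AF, AG, AJ, AL, AM, BD, BE, BF, BJ, BL, BM, DE, DF, DG, DJ, DL, EF, EJ, EL, FG, FM, GJ, GL, GM, JM, LM
  2-simplices (18): AEF, AEJ, AFG, AGL, AJM, ALM, BDF, BDJ, BEJ, BEL, BFM, BLM, DEF, DEL, DGJ, DGL, FGM, GJM

giving chain groups C_0 ≅ Z^9, C_1 ≅ Z^27, C_2 ≅ Z^18.

∂_1: C_1 → C_0 sends each edge [p,q] (with p < q) to q − p.
The 9×27 boundary matrix has rank 8 and Smith normal form diag(1,1,1,1,1,1,1,1).

Boundary ∂_2: C_2 → C_1 acts by ∂[p,q,r] = [q,r] − [p,r] + [p,q]. For instance
  ∂DGJ = GJ − DJ + DG,
  ∂AJM = JM − AM + AJ.
The resulting 27×18 matrix has rank 18, and its Smith normal form has invariant factors (1,1,1,1,1,1,1,1,1,1,1,1,1,1,1,1,1,2).

Now H_k = ker ∂_k / im ∂_{k+1}, so:

  H_1: rank ker ∂_1 − rank ∂_2 = (27 − 8) − 18 = 1, and ∂_2 has invariant factor 2 > 1, so H_1 = Z ⊕ Z/2Z.

(K is a triangulation of the Klein bottle.)

H_1 = Z ⊕ Z/2Z.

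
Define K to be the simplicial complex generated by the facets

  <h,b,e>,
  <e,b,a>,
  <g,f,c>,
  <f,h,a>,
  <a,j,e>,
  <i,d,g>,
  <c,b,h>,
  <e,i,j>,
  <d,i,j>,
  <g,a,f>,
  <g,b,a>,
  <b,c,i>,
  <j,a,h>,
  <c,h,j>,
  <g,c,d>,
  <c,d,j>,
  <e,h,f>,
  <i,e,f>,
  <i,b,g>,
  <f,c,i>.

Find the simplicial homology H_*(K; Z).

H_0 = Z,  H_1 = Z ⊕ Z_2,  H_2 = 0.

K has 10 vertices, 30 edges, 20 triangles.
rank ∂_0 = 0, rank ∂_1 = 9 ⇒ b_0 = 10 − 0 − 9 = 1; all invariant factors of ∂_1 are 1 so no torsion. So H_0 ≅ Z.
rank ∂_1 = 9, rank ∂_2 = 20 ⇒ b_1 = 30 − 9 − 20 = 1; ∂_2 has invariant factor(s) [2] giving torsion. So H_1 ≅ Z ⊕ Z_2.
rank ∂_2 = 20, rank ∂_3 = 0 ⇒ b_2 = 20 − 20 − 0 = 0. So H_2 ≅ 0.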